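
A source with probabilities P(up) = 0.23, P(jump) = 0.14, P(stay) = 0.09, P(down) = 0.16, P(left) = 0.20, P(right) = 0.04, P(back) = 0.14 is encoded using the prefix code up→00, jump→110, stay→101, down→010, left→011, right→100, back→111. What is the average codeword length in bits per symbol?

L̄ = Σ pᵢ·ℓᵢ = 0.23·2 + 0.14·3 + 0.09·3 + 0.16·3 + 0.20·3 + 0.04·3 + 0.14·3 = 2.77 bits/symbol.

2.77 bits/symbol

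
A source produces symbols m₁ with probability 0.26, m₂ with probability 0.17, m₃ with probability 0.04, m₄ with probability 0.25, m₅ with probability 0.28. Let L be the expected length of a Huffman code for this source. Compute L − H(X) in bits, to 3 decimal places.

0.070 bits

Entropy H = −Σ p log₂ p ≈ 2.1398 bits.
Huffman merges: 1/25+17/100→21/100; 21/100+1/4→23/50; 13/50+7/25→27/50; 23/50+27/50→1. L = 221/100 ≈ 2.2100.
L − H = 2.2100 − 2.1398 = 0.070 bits.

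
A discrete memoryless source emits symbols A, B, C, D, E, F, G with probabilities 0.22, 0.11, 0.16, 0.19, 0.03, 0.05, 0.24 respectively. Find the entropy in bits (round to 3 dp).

2.571 bits

H = −Σ pᵢ log₂ pᵢ.
−0.22·log₂(0.22) = 0.4806
−0.11·log₂(0.11) = 0.3503
−0.16·log₂(0.16) = 0.4230
−0.19·log₂(0.19) = 0.4552
−0.03·log₂(0.03) = 0.1518
−0.05·log₂(0.05) = 0.2161
−0.24·log₂(0.24) = 0.4941
Sum ≈ 2.5711 → 2.571 bits.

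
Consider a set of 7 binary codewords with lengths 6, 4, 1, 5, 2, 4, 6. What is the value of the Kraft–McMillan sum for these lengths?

With common denominator 2^6 = 64: Σ 2^(−ℓᵢ) = 1/64 + 4/64 + 32/64 + 2/64 + 16/64 + 4/64 + 1/64 = 60/64 = 0.9375.

0.9375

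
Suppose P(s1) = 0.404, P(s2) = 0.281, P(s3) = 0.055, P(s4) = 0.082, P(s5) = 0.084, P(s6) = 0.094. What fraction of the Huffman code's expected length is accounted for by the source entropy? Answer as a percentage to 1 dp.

98.4%

Entropy H = −Σ p log₂ p ≈ 2.1897 bits.
Huffman merges: 11/200+41/500→137/1000; 21/250+47/500→89/500; 137/1000+89/500→63/200; 281/1000+63/200→149/250; 101/250+149/250→1. L = 1113/500 ≈ 2.2260.
Efficiency = H/L = 2.1897/2.2260 = 98.4%.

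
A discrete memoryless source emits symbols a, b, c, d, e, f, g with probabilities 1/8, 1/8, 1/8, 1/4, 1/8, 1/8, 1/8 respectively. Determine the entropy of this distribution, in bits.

2.75 bits

Each probability is a power of 1/2, so log₂(1/p) is an integer.
H = Σ p·log₂(1/p) = 1/8·3 + 1/8·3 + 1/8·3 + 1/4·2 + 1/8·3 + 1/8·3 + 1/8·3 = 2.75 bits.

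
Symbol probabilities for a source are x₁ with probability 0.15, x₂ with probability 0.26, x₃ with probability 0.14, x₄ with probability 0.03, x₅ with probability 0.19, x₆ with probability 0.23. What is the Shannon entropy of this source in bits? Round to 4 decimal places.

H = −Σ pᵢ log₂ pᵢ.
−0.15·log₂(0.15) = 0.4105
−0.26·log₂(0.26) = 0.5053
−0.14·log₂(0.14) = 0.3971
−0.03·log₂(0.03) = 0.1518
−0.19·log₂(0.19) = 0.4552
−0.23·log₂(0.23) = 0.4877
Sum ≈ 2.4076 → 2.4076 bits.

2.4076 bits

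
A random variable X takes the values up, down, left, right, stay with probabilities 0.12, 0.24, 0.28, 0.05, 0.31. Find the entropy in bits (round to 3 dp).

H = −Σ pᵢ log₂ pᵢ.
−0.12·log₂(0.12) = 0.3671
−0.24·log₂(0.24) = 0.4941
−0.28·log₂(0.28) = 0.5142
−0.05·log₂(0.05) = 0.2161
−0.31·log₂(0.31) = 0.5238
Sum ≈ 2.1153 → 2.115 bits.

2.115 bits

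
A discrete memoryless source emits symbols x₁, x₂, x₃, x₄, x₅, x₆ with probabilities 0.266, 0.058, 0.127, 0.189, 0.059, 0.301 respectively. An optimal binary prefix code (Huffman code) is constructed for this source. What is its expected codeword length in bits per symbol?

Repeatedly combine the two least-probable nodes; the expected code length is the sum of the merged weights.
merge 29/500 + 59/1000 → 117/1000
merge 117/1000 + 127/1000 → 61/250
merge 189/1000 + 61/250 → 433/1000
merge 133/500 + 301/1000 → 567/1000
merge 433/1000 + 567/1000 → 1
L = 117/1000 + 61/250 + 433/1000 + 567/1000 + 1 = 2361/1000 = 2.361 bits/symbol.

2.361 bits/symbol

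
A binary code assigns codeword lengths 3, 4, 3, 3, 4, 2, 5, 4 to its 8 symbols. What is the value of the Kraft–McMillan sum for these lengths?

0.84375

With common denominator 2^5 = 32: Σ 2^(−ℓᵢ) = 4/32 + 2/32 + 4/32 + 4/32 + 2/32 + 8/32 + 1/32 + 2/32 = 27/32 = 0.84375.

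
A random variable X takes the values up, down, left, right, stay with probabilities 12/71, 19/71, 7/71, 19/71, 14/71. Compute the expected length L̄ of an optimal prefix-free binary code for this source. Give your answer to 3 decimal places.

Repeatedly combine the two least-probable nodes; the expected code length is the sum of the merged weights.
merge 7/71 + 12/71 → 19/71
merge 14/71 + 19/71 → 33/71
merge 19/71 + 19/71 → 38/71
merge 33/71 + 38/71 → 1
L = 19/71 + 33/71 + 38/71 + 1 = 161/71 ≈ 2.268 bits/symbol.

2.268 bits/symbol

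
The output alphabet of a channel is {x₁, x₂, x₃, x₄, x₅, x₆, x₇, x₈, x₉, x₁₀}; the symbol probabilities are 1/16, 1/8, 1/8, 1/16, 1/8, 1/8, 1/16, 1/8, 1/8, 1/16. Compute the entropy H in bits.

3.25 bits

Each probability is a power of 1/2, so log₂(1/p) is an integer.
H = Σ p·log₂(1/p) = 1/16·4 + 1/8·3 + 1/8·3 + 1/16·4 + 1/8·3 + 1/8·3 + 1/16·4 + 1/8·3 + 1/8·3 + 1/16·4 = 3.25 bits.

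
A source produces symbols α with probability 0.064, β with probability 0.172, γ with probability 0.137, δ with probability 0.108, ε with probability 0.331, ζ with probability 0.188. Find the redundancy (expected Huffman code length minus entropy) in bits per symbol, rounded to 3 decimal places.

0.069 bits

Entropy H = −Σ p log₂ p ≈ 2.4115 bits.
Huffman merges: 8/125+27/250→43/250; 137/1000+43/250→309/1000; 43/250+47/250→9/25; 309/1000+331/1000→16/25; 9/25+16/25→1. L = 2481/1000 ≈ 2.4810.
L − H = 2.4810 − 2.4115 = 0.069 bits.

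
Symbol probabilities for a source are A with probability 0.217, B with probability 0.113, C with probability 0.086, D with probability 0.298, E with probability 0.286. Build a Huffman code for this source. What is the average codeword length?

2.199 bits/symbol

Repeatedly combine the two least-probable nodes; the expected code length is the sum of the merged weights.
merge 43/500 + 113/1000 → 199/1000
merge 199/1000 + 217/1000 → 52/125
merge 143/500 + 149/500 → 73/125
merge 52/125 + 73/125 → 1
L = 199/1000 + 52/125 + 73/125 + 1 = 2199/1000 = 2.199 bits/symbol.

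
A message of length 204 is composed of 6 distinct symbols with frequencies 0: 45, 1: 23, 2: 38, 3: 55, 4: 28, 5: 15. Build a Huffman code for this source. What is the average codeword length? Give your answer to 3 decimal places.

2.510 bits/symbol

Probabilities are the counts divided by 204.
Repeatedly combine the two least-probable nodes; the expected code length is the sum of the merged weights.
merge 5/68 + 23/204 → 19/102
merge 7/51 + 19/102 → 11/34
merge 19/102 + 15/68 → 83/204
merge 55/204 + 11/34 → 121/204
merge 83/204 + 121/204 → 1
L = 19/102 + 11/34 + 83/204 + 121/204 + 1 = 128/51 ≈ 2.510 bits/symbol.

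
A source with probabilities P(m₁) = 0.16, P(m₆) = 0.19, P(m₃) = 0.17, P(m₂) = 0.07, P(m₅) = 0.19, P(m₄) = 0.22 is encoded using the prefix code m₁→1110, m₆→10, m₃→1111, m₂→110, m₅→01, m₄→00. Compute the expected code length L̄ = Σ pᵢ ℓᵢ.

L̄ = Σ pᵢ·ℓᵢ = 0.16·4 + 0.19·2 + 0.17·4 + 0.07·3 + 0.19·2 + 0.22·2 = 2.73 bits/symbol.

2.73 bits/symbol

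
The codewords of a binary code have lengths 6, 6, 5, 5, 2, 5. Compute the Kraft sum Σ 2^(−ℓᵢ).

0.375

With common denominator 2^6 = 64: Σ 2^(−ℓᵢ) = 1/64 + 1/64 + 2/64 + 2/64 + 16/64 + 2/64 = 24/64 = 0.375.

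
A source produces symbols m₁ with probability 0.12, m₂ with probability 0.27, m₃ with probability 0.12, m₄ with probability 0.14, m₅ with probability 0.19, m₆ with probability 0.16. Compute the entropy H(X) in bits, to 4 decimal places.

H = −Σ pᵢ log₂ pᵢ.
−0.12·log₂(0.12) = 0.3671
−0.27·log₂(0.27) = 0.5100
−0.12·log₂(0.12) = 0.3671
−0.14·log₂(0.14) = 0.3971
−0.19·log₂(0.19) = 0.4552
−0.16·log₂(0.16) = 0.4230
Sum ≈ 2.5195 → 2.5195 bits.

2.5195 bits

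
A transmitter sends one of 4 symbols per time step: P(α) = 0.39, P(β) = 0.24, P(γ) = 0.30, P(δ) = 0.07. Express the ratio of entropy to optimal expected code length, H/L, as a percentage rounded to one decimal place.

94.5%

Entropy H = −Σ p log₂ p ≈ 1.8136 bits.
Huffman merges: 7/100+6/25→31/100; 3/10+31/100→61/100; 39/100+61/100→1. L = 48/25 ≈ 1.9200.
Efficiency = H/L = 1.8136/1.9200 = 94.5%.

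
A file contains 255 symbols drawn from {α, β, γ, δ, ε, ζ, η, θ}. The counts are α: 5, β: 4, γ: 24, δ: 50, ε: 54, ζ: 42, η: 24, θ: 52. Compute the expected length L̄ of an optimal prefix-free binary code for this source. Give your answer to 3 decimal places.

2.749 bits/symbol

Probabilities are the counts divided by 255.
Repeatedly combine the two least-probable nodes; the expected code length is the sum of the merged weights.
merge 4/255 + 1/51 → 3/85
merge 3/85 + 8/85 → 11/85
merge 8/85 + 11/85 → 19/85
merge 14/85 + 10/51 → 92/255
merge 52/255 + 18/85 → 106/255
merge 19/85 + 92/255 → 149/255
merge 106/255 + 149/255 → 1
L = 3/85 + 11/85 + 19/85 + 92/255 + 106/255 + 149/255 + 1 = 701/255 ≈ 2.749 bits/symbol.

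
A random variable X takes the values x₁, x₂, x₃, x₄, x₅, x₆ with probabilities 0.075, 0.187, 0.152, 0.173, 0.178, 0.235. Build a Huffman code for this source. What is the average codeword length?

2.578 bits/symbol

Repeatedly combine the two least-probable nodes; the expected code length is the sum of the merged weights.
merge 3/40 + 19/125 → 227/1000
merge 173/1000 + 89/500 → 351/1000
merge 187/1000 + 227/1000 → 207/500
merge 47/200 + 351/1000 → 293/500
merge 207/500 + 293/500 → 1
L = 227/1000 + 351/1000 + 207/500 + 293/500 + 1 = 1289/500 = 2.578 bits/symbol.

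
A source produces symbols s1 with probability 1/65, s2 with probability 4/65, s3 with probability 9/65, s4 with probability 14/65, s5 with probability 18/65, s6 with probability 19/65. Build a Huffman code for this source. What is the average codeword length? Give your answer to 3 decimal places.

Repeatedly combine the two least-probable nodes; the expected code length is the sum of the merged weights.
merge 1/65 + 4/65 → 1/13
merge 1/13 + 9/65 → 14/65
merge 14/65 + 14/65 → 28/65
merge 18/65 + 19/65 → 37/65
merge 28/65 + 37/65 → 1
L = 1/13 + 14/65 + 28/65 + 37/65 + 1 = 149/65 ≈ 2.292 bits/symbol.

2.292 bits/symbol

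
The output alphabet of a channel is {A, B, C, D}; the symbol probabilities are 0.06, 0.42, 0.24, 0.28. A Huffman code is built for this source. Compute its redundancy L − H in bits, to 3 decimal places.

Entropy H = −Σ p log₂ p ≈ 1.7775 bits.
Huffman merges: 3/50+6/25→3/10; 7/25+3/10→29/50; 21/50+29/50→1. L = 47/25 ≈ 1.8800.
L − H = 1.8800 − 1.7775 = 0.102 bits.

0.102 bits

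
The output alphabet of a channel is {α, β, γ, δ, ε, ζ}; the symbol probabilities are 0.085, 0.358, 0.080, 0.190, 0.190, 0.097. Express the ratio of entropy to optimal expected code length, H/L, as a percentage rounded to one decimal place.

Entropy H = −Σ p log₂ p ≈ 2.3613 bits.
Huffman merges: 2/25+17/200→33/200; 97/1000+33/200→131/500; 19/100+19/100→19/50; 131/500+179/500→31/50; 19/50+31/50→1. L = 2427/1000 ≈ 2.4270.
Efficiency = H/L = 2.3613/2.4270 = 97.3%.

97.3%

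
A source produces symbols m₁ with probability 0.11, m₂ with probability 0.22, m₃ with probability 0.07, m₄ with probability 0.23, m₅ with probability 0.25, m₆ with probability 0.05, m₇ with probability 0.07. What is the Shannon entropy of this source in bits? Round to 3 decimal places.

H = −Σ pᵢ log₂ pᵢ.
−0.11·log₂(0.11) = 0.3503
−0.22·log₂(0.22) = 0.4806
−0.07·log₂(0.07) = 0.2686
−0.23·log₂(0.23) = 0.4877
−0.25·log₂(0.25) = 0.5000
−0.05·log₂(0.05) = 0.2161
−0.07·log₂(0.07) = 0.2686
Sum ≈ 2.5717 → 2.572 bits.

2.572 bits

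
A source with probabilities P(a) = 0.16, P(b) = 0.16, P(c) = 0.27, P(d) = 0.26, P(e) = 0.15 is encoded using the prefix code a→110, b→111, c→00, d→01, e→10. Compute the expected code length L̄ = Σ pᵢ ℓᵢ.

L̄ = Σ pᵢ·ℓᵢ = 0.16·3 + 0.16·3 + 0.27·2 + 0.26·2 + 0.15·2 = 2.32 bits/symbol.

2.32 bits/symbol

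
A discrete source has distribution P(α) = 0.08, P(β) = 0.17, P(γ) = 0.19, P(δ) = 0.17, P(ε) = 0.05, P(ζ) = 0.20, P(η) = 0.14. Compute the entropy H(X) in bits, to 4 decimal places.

H = −Σ pᵢ log₂ pᵢ.
−0.08·log₂(0.08) = 0.2915
−0.17·log₂(0.17) = 0.4346
−0.19·log₂(0.19) = 0.4552
−0.17·log₂(0.17) = 0.4346
−0.05·log₂(0.05) = 0.2161
−0.20·log₂(0.20) = 0.4644
−0.14·log₂(0.14) = 0.3971
Sum ≈ 2.6935 → 2.6935 bits.

2.6935 bits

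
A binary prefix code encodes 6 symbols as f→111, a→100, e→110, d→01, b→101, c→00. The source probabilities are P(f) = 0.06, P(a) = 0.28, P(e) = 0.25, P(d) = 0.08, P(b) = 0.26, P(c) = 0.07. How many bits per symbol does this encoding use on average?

2.85 bits/symbol

L̄ = Σ pᵢ·ℓᵢ = 0.06·3 + 0.28·3 + 0.25·3 + 0.08·2 + 0.26·3 + 0.07·2 = 2.85 bits/symbol.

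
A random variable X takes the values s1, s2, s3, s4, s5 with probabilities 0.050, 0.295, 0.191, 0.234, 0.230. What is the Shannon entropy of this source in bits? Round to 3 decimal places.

2.170 bits

H = −Σ pᵢ log₂ pᵢ.
−0.050·log₂(0.050) = 0.2161
−0.295·log₂(0.295) = 0.5196
−0.191·log₂(0.191) = 0.4562
−0.234·log₂(0.234) = 0.4903
−0.230·log₂(0.230) = 0.4877
Sum ≈ 2.1698 → 2.170 bits.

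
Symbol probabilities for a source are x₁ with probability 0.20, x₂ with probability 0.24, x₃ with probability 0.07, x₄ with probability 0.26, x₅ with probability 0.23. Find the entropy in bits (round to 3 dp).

2.220 bits

H = −Σ pᵢ log₂ pᵢ.
−0.20·log₂(0.20) = 0.4644
−0.24·log₂(0.24) = 0.4941
−0.07·log₂(0.07) = 0.2686
−0.26·log₂(0.26) = 0.5053
−0.23·log₂(0.23) = 0.4877
Sum ≈ 2.2200 → 2.220 bits.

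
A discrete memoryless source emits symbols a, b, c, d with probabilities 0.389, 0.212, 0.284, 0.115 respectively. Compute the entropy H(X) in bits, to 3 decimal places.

H = −Σ pᵢ log₂ pᵢ.
−0.389·log₂(0.389) = 0.5299
−0.212·log₂(0.212) = 0.4744
−0.284·log₂(0.284) = 0.5158
−0.115·log₂(0.115) = 0.3588
Sum ≈ 1.8789 → 1.879 bits.

1.879 bits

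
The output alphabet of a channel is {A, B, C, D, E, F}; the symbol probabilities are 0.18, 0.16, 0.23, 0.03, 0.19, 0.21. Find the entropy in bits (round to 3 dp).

2.436 bits

H = −Σ pᵢ log₂ pᵢ.
−0.18·log₂(0.18) = 0.4453
−0.16·log₂(0.16) = 0.4230
−0.23·log₂(0.23) = 0.4877
−0.03·log₂(0.03) = 0.1518
−0.19·log₂(0.19) = 0.4552
−0.21·log₂(0.21) = 0.4728
Sum ≈ 2.4358 → 2.436 bits.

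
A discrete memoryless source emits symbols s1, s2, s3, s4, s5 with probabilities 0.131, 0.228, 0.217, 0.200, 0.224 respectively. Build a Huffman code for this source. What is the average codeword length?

2.331 bits/symbol

Repeatedly combine the two least-probable nodes; the expected code length is the sum of the merged weights.
merge 131/1000 + 1/5 → 331/1000
merge 217/1000 + 28/125 → 441/1000
merge 57/250 + 331/1000 → 559/1000
merge 441/1000 + 559/1000 → 1
L = 331/1000 + 441/1000 + 559/1000 + 1 = 2331/1000 = 2.331 bits/symbol.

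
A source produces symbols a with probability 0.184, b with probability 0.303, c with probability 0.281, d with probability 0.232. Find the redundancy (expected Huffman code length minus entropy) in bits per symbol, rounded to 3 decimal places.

Entropy H = −Σ p log₂ p ≈ 1.9749 bits.
Huffman merges: 23/125+29/125→52/125; 281/1000+303/1000→73/125; 52/125+73/125→1. L = 2 ≈ 2.0000.
L − H = 2.0000 − 1.9749 = 0.025 bits.

0.025 bits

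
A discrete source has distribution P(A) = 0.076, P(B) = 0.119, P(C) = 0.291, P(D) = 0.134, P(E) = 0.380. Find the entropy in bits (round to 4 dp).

H = −Σ pᵢ log₂ pᵢ.
−0.076·log₂(0.076) = 0.2826
−0.119·log₂(0.119) = 0.3654
−0.291·log₂(0.291) = 0.5182
−0.134·log₂(0.134) = 0.3886
−0.380·log₂(0.380) = 0.5305
Sum ≈ 2.0853 → 2.0853 bits.

2.0853 bits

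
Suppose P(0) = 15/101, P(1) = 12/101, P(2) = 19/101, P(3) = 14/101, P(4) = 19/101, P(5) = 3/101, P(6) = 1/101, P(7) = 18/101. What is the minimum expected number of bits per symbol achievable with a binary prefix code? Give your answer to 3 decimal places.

Repeatedly combine the two least-probable nodes; the expected code length is the sum of the merged weights.
merge 1/101 + 3/101 → 4/101
merge 4/101 + 12/101 → 16/101
merge 14/101 + 15/101 → 29/101
merge 16/101 + 18/101 → 34/101
merge 19/101 + 19/101 → 38/101
merge 29/101 + 34/101 → 63/101
merge 38/101 + 63/101 → 1
L = 4/101 + 16/101 + 29/101 + 34/101 + 38/101 + 63/101 + 1 = 285/101 ≈ 2.822 bits/symbol.

2.822 bits/symbol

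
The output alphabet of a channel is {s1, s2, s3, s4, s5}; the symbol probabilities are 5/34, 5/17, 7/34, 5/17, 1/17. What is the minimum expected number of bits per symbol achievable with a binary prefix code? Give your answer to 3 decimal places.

Repeatedly combine the two least-probable nodes; the expected code length is the sum of the merged weights.
merge 1/17 + 5/34 → 7/34
merge 7/34 + 7/34 → 7/17
merge 5/17 + 5/17 → 10/17
merge 7/17 + 10/17 → 1
L = 7/34 + 7/17 + 10/17 + 1 = 75/34 ≈ 2.206 bits/symbol.

2.206 bits/symbol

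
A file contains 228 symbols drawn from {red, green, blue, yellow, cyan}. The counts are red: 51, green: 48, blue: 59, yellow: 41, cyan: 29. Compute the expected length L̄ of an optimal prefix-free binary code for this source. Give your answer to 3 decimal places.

Probabilities are the counts divided by 228.
Repeatedly combine the two least-probable nodes; the expected code length is the sum of the merged weights.
merge 29/228 + 41/228 → 35/114
merge 4/19 + 17/76 → 33/76
merge 59/228 + 35/114 → 43/76
merge 33/76 + 43/76 → 1
L = 35/114 + 33/76 + 43/76 + 1 = 263/114 ≈ 2.307 bits/symbol.

2.307 bits/symbol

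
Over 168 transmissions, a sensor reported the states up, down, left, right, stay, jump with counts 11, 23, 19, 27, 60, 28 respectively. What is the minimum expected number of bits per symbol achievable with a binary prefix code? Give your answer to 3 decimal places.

Probabilities are the counts divided by 168.
Repeatedly combine the two least-probable nodes; the expected code length is the sum of the merged weights.
merge 11/168 + 19/168 → 5/28
merge 23/168 + 9/56 → 25/84
merge 1/6 + 5/28 → 29/84
merge 25/84 + 29/84 → 9/14
merge 5/14 + 9/14 → 1
L = 5/28 + 25/84 + 29/84 + 9/14 + 1 = 69/28 ≈ 2.464 bits/symbol.

2.464 bits/symbol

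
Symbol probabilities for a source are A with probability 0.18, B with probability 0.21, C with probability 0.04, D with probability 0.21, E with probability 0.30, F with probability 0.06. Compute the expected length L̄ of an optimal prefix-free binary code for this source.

Repeatedly combine the two least-probable nodes; the expected code length is the sum of the merged weights.
merge 1/25 + 3/50 → 1/10
merge 1/10 + 9/50 → 7/25
merge 21/100 + 21/100 → 21/50
merge 7/25 + 3/10 → 29/50
merge 21/50 + 29/50 → 1
L = 1/10 + 7/25 + 21/50 + 29/50 + 1 = 119/50 = 2.38 bits/symbol.

2.38 bits/symbol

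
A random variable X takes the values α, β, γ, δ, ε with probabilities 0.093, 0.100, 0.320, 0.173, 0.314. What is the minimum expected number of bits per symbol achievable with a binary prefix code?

Repeatedly combine the two least-probable nodes; the expected code length is the sum of the merged weights.
merge 93/1000 + 1/10 → 193/1000
merge 173/1000 + 193/1000 → 183/500
merge 157/500 + 8/25 → 317/500
merge 183/500 + 317/500 → 1
L = 193/1000 + 183/500 + 317/500 + 1 = 2193/1000 = 2.193 bits/symbol.

2.193 bits/symbol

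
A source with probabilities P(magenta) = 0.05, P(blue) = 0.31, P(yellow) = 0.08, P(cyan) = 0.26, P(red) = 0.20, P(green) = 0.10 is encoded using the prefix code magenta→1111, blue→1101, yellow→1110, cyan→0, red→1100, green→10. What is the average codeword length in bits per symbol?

3.02 bits/symbol

L̄ = Σ pᵢ·ℓᵢ = 0.05·4 + 0.31·4 + 0.08·4 + 0.26·1 + 0.20·4 + 0.10·2 = 3.02 bits/symbol.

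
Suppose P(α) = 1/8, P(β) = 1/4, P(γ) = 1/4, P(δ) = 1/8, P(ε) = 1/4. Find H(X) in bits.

2.25 bits

Each probability is a power of 1/2, so log₂(1/p) is an integer.
H = Σ p·log₂(1/p) = 1/8·3 + 1/4·2 + 1/4·2 + 1/8·3 + 1/4·2 = 2.25 bits.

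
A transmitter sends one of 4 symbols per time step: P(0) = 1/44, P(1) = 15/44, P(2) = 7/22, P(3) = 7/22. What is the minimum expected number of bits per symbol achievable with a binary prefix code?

2 bits/symbol

Repeatedly combine the two least-probable nodes; the expected code length is the sum of the merged weights.
merge 1/44 + 7/22 → 15/44
merge 7/22 + 15/44 → 29/44
merge 15/44 + 29/44 → 1
L = 15/44 + 29/44 + 1 = 2 bits/symbol.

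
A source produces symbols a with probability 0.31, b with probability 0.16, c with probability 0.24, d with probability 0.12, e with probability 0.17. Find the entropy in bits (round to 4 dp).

H = −Σ pᵢ log₂ pᵢ.
−0.31·log₂(0.31) = 0.5238
−0.16·log₂(0.16) = 0.4230
−0.24·log₂(0.24) = 0.4941
−0.12·log₂(0.12) = 0.3671
−0.17·log₂(0.17) = 0.4346
Sum ≈ 2.2426 → 2.2426 bits.

2.2426 bits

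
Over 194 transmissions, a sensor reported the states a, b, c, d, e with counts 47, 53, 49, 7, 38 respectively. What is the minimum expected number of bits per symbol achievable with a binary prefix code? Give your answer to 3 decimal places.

Probabilities are the counts divided by 194.
Repeatedly combine the two least-probable nodes; the expected code length is the sum of the merged weights.
merge 7/194 + 19/97 → 45/194
merge 45/194 + 47/194 → 46/97
merge 49/194 + 53/194 → 51/97
merge 46/97 + 51/97 → 1
L = 45/194 + 46/97 + 51/97 + 1 = 433/194 ≈ 2.232 bits/symbol.

2.232 bits/symbol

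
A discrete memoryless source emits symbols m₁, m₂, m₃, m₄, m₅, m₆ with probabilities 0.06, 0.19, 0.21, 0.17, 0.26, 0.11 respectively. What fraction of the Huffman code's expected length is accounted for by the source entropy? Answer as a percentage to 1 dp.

98.1%

Entropy H = −Σ p log₂ p ≈ 2.4617 bits.
Huffman merges: 3/50+11/100→17/100; 17/100+17/100→17/50; 19/100+21/100→2/5; 13/50+17/50→3/5; 2/5+3/5→1. L = 251/100 ≈ 2.5100.
Efficiency = H/L = 2.4617/2.5100 = 98.1%.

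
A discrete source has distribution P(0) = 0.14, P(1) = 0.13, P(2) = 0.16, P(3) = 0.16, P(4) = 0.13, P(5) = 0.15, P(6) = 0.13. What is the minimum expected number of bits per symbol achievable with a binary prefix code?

Repeatedly combine the two least-probable nodes; the expected code length is the sum of the merged weights.
merge 13/100 + 13/100 → 13/50
merge 13/100 + 7/50 → 27/100
merge 3/20 + 4/25 → 31/100
merge 4/25 + 13/50 → 21/50
merge 27/100 + 31/100 → 29/50
merge 21/50 + 29/50 → 1
L = 13/50 + 27/100 + 31/100 + 21/50 + 29/50 + 1 = 71/25 = 2.84 bits/symbol.

2.84 bits/symbol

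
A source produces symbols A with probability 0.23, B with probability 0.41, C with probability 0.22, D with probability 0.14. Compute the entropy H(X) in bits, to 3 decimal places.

H = −Σ pᵢ log₂ pᵢ.
−0.23·log₂(0.23) = 0.4877
−0.41·log₂(0.41) = 0.5274
−0.22·log₂(0.22) = 0.4806
−0.14·log₂(0.14) = 0.3971
Sum ≈ 1.8927 → 1.893 bits.

1.893 bits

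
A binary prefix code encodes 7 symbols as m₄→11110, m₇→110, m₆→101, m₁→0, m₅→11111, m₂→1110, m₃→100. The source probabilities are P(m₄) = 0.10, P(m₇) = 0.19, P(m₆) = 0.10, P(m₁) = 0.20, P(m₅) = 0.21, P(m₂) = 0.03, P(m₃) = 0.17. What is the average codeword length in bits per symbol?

L̄ = Σ pᵢ·ℓᵢ = 0.10·5 + 0.19·3 + 0.10·3 + 0.20·1 + 0.21·5 + 0.03·4 + 0.17·3 = 3.25 bits/symbol.

3.25 bits/symbol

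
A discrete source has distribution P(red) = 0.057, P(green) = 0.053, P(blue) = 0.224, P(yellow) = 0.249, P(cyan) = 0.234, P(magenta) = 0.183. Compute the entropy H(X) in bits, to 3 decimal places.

H = −Σ pᵢ log₂ pᵢ.
−0.057·log₂(0.057) = 0.2356
−0.053·log₂(0.053) = 0.2246
−0.224·log₂(0.224) = 0.4835
−0.249·log₂(0.249) = 0.4994
−0.234·log₂(0.234) = 0.4903
−0.183·log₂(0.183) = 0.4484
Sum ≈ 2.3818 → 2.382 bits.

2.382 bits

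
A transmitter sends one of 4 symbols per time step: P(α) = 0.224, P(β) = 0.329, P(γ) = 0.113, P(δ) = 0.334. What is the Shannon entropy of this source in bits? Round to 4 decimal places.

H = −Σ pᵢ log₂ pᵢ.
−0.224·log₂(0.224) = 0.4835
−0.329·log₂(0.329) = 0.5277
−0.113·log₂(0.113) = 0.3555
−0.334·log₂(0.334) = 0.5284
Sum ≈ 1.8950 → 1.8950 bits.

1.8950 bits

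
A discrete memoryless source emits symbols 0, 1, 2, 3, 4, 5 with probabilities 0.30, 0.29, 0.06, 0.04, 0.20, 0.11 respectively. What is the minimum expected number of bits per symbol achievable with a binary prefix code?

2.31 bits/symbol

Repeatedly combine the two least-probable nodes; the expected code length is the sum of the merged weights.
merge 1/25 + 3/50 → 1/10
merge 1/10 + 11/100 → 21/100
merge 1/5 + 21/100 → 41/100
merge 29/100 + 3/10 → 59/100
merge 41/100 + 59/100 → 1
L = 1/10 + 21/100 + 41/100 + 59/100 + 1 = 231/100 = 2.31 bits/symbol.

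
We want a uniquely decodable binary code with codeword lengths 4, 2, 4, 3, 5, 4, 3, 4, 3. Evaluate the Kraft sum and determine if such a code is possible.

0.90625; yes

With common denominator 2^5 = 32: Σ 2^(−ℓᵢ) = 2/32 + 8/32 + 2/32 + 4/32 + 1/32 + 2/32 + 4/32 + 2/32 + 4/32 = 29/32 = 0.90625.
Kraft's inequality requires Σ ≤ 1; here Σ = 0.90625 ≤ 1, so such a prefix code exists.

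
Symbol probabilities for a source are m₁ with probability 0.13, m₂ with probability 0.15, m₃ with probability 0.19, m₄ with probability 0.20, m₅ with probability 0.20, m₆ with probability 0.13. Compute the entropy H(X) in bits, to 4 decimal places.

2.5598 bits

H = −Σ pᵢ log₂ pᵢ.
−0.13·log₂(0.13) = 0.3826
−0.15·log₂(0.15) = 0.4105
−0.19·log₂(0.19) = 0.4552
−0.20·log₂(0.20) = 0.4644
−0.20·log₂(0.20) = 0.4644
−0.13·log₂(0.13) = 0.3826
Sum ≈ 2.5598 → 2.5598 bits.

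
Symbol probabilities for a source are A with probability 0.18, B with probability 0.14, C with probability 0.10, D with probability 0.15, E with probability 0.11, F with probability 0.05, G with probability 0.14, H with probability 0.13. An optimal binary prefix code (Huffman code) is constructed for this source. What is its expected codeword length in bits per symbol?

2.97 bits/symbol

Repeatedly combine the two least-probable nodes; the expected code length is the sum of the merged weights.
merge 1/20 + 1/10 → 3/20
merge 11/100 + 13/100 → 6/25
merge 7/50 + 7/50 → 7/25
merge 3/20 + 3/20 → 3/10
merge 9/50 + 6/25 → 21/50
merge 7/25 + 3/10 → 29/50
merge 21/50 + 29/50 → 1
L = 3/20 + 6/25 + 7/25 + 3/10 + 21/50 + 29/50 + 1 = 297/100 = 2.97 bits/symbol.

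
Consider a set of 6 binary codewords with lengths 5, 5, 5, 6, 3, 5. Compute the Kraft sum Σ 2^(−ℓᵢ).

0.265625

With common denominator 2^6 = 64: Σ 2^(−ℓᵢ) = 2/64 + 2/64 + 2/64 + 1/64 + 8/64 + 2/64 = 17/64 = 0.265625.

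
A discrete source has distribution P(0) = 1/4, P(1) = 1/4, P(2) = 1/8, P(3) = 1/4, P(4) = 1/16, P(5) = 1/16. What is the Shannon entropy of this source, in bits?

Each probability is a power of 1/2, so log₂(1/p) is an integer.
H = Σ p·log₂(1/p) = 1/4·2 + 1/4·2 + 1/8·3 + 1/4·2 + 1/16·4 + 1/16·4 = 2.375 bits.

2.375 bits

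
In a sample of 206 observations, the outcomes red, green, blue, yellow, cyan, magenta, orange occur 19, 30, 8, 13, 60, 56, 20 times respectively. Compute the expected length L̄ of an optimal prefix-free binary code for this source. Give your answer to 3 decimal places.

Probabilities are the counts divided by 206.
Repeatedly combine the two least-probable nodes; the expected code length is the sum of the merged weights.
merge 4/103 + 13/206 → 21/206
merge 19/206 + 10/103 → 39/206
merge 21/206 + 15/103 → 51/206
merge 39/206 + 51/206 → 45/103
merge 28/103 + 30/103 → 58/103
merge 45/103 + 58/103 → 1
L = 21/206 + 39/206 + 51/206 + 45/103 + 58/103 + 1 = 523/206 ≈ 2.539 bits/symbol.

2.539 bits/symbol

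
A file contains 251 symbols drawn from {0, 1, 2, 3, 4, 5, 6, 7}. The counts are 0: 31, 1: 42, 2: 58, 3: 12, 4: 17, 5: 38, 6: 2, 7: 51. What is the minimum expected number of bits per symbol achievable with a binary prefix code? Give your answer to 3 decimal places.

Probabilities are the counts divided by 251.
Repeatedly combine the two least-probable nodes; the expected code length is the sum of the merged weights.
merge 2/251 + 12/251 → 14/251
merge 14/251 + 17/251 → 31/251
merge 31/251 + 31/251 → 62/251
merge 38/251 + 42/251 → 80/251
merge 51/251 + 58/251 → 109/251
merge 62/251 + 80/251 → 142/251
merge 109/251 + 142/251 → 1
L = 14/251 + 31/251 + 62/251 + 80/251 + 109/251 + 142/251 + 1 = 689/251 ≈ 2.745 bits/symbol.

2.745 bits/symbol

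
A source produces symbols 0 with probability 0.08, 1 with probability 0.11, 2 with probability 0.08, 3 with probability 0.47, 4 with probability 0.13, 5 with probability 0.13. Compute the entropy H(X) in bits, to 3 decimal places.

H = −Σ pᵢ log₂ pᵢ.
−0.08·log₂(0.08) = 0.2915
−0.11·log₂(0.11) = 0.3503
−0.08·log₂(0.08) = 0.2915
−0.47·log₂(0.47) = 0.5120
−0.13·log₂(0.13) = 0.3826
−0.13·log₂(0.13) = 0.3826
Sum ≈ 2.2105 → 2.211 bits.

2.211 bits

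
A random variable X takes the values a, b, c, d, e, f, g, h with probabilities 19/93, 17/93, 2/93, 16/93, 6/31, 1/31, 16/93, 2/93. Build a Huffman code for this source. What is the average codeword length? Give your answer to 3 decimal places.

Repeatedly combine the two least-probable nodes; the expected code length is the sum of the merged weights.
merge 2/93 + 2/93 → 4/93
merge 1/31 + 4/93 → 7/93
merge 7/93 + 16/93 → 23/93
merge 16/93 + 17/93 → 11/31
merge 6/31 + 19/93 → 37/93
merge 23/93 + 11/31 → 56/93
merge 37/93 + 56/93 → 1
L = 4/93 + 7/93 + 23/93 + 11/31 + 37/93 + 56/93 + 1 = 253/93 ≈ 2.720 bits/symbol.

2.720 bits/symbol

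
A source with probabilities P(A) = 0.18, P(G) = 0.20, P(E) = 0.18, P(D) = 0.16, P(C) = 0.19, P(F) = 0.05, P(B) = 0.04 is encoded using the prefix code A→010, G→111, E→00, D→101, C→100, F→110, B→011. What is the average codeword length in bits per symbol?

2.82 bits/symbol

L̄ = Σ pᵢ·ℓᵢ = 0.18·3 + 0.20·3 + 0.18·2 + 0.16·3 + 0.19·3 + 0.05·3 + 0.04·3 = 2.82 bits/symbol.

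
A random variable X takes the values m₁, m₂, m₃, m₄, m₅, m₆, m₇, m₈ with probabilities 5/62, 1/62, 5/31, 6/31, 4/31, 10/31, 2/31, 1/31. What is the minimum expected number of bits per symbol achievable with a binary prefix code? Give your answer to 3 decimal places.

Repeatedly combine the two least-probable nodes; the expected code length is the sum of the merged weights.
merge 1/62 + 1/31 → 3/62
merge 3/62 + 2/31 → 7/62
merge 5/62 + 7/62 → 6/31
merge 4/31 + 5/31 → 9/31
merge 6/31 + 6/31 → 12/31
merge 9/31 + 10/31 → 19/31
merge 12/31 + 19/31 → 1
L = 3/62 + 7/62 + 6/31 + 9/31 + 12/31 + 19/31 + 1 = 82/31 ≈ 2.645 bits/symbol.

2.645 bits/symbol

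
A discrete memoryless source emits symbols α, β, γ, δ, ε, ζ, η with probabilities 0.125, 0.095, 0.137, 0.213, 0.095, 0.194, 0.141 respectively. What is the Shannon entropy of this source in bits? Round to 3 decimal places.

2.746 bits

H = −Σ pᵢ log₂ pᵢ.
−0.125·log₂(0.125) = 0.3750
−0.095·log₂(0.095) = 0.3226
−0.137·log₂(0.137) = 0.3929
−0.213·log₂(0.213) = 0.4752
−0.095·log₂(0.095) = 0.3226
−0.194·log₂(0.194) = 0.4590
−0.141·log₂(0.141) = 0.3985
Sum ≈ 2.7458 → 2.746 bits.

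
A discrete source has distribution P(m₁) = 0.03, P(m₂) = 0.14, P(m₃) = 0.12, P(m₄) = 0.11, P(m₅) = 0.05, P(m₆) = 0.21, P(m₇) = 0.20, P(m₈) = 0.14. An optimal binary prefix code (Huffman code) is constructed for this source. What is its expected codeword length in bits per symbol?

2.86 bits/symbol

Repeatedly combine the two least-probable nodes; the expected code length is the sum of the merged weights.
merge 3/100 + 1/20 → 2/25
merge 2/25 + 11/100 → 19/100
merge 3/25 + 7/50 → 13/50
merge 7/50 + 19/100 → 33/100
merge 1/5 + 21/100 → 41/100
merge 13/50 + 33/100 → 59/100
merge 41/100 + 59/100 → 1
L = 2/25 + 19/100 + 13/50 + 33/100 + 41/100 + 59/100 + 1 = 143/50 = 2.86 bits/symbol.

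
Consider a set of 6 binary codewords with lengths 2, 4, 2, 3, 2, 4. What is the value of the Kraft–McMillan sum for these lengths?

1

With common denominator 2^4 = 16: Σ 2^(−ℓᵢ) = 4/16 + 1/16 + 4/16 + 2/16 + 4/16 + 1/16 = 16/16 = 1.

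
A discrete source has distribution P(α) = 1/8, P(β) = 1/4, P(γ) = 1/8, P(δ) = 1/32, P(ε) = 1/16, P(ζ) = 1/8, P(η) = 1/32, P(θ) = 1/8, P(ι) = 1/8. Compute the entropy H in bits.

Each probability is a power of 1/2, so log₂(1/p) is an integer.
H = Σ p·log₂(1/p) = 1/8·3 + 1/4·2 + 1/8·3 + 1/32·5 + 1/16·4 + 1/8·3 + 1/32·5 + 1/8·3 + 1/8·3 = 2.9375 bits.

2.9375 bits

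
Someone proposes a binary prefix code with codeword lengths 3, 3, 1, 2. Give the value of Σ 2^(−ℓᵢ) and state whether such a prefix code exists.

1; yes

With common denominator 2^3 = 8: Σ 2^(−ℓᵢ) = 1/8 + 1/8 + 4/8 + 2/8 = 8/8 = 1.
Kraft's inequality requires Σ ≤ 1; here Σ = 1 ≤ 1, so such a prefix code exists.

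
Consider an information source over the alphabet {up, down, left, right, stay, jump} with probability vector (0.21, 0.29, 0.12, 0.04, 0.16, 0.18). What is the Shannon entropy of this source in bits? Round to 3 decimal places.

H = −Σ pᵢ log₂ pᵢ.
−0.21·log₂(0.21) = 0.4728
−0.29·log₂(0.29) = 0.5179
−0.12·log₂(0.12) = 0.3671
−0.04·log₂(0.04) = 0.1858
−0.16·log₂(0.16) = 0.4230
−0.18·log₂(0.18) = 0.4453
Sum ≈ 2.4119 → 2.412 bits.

2.412 bits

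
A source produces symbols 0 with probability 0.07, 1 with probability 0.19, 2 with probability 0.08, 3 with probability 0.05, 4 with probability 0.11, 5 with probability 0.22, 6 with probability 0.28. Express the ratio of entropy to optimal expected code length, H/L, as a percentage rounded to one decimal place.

Entropy H = −Σ p log₂ p ≈ 2.5765 bits.
Huffman merges: 1/20+7/100→3/25; 2/25+11/100→19/100; 3/25+19/100→31/100; 19/100+11/50→41/100; 7/25+31/100→59/100; 41/100+59/100→1. L = 131/50 ≈ 2.6200.
Efficiency = H/L = 2.5765/2.6200 = 98.3%.

98.3%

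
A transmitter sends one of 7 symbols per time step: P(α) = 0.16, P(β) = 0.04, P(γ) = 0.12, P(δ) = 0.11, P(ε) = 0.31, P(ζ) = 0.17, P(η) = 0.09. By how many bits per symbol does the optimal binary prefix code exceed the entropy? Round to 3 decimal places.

Entropy H = −Σ p log₂ p ≈ 2.5972 bits.
Huffman merges: 1/25+9/100→13/100; 11/100+3/25→23/100; 13/100+4/25→29/100; 17/100+23/100→2/5; 29/100+31/100→3/5; 2/5+3/5→1. L = 53/20 ≈ 2.6500.
L − H = 2.6500 − 2.5972 = 0.053 bits.

0.053 bits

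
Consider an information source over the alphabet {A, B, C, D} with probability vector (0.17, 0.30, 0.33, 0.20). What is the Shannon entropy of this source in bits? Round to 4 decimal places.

1.9479 bits

H = −Σ pᵢ log₂ pᵢ.
−0.17·log₂(0.17) = 0.4346
−0.30·log₂(0.30) = 0.5211
−0.33·log₂(0.33) = 0.5278
−0.20·log₂(0.20) = 0.4644
Sum ≈ 1.9479 → 1.9479 bits.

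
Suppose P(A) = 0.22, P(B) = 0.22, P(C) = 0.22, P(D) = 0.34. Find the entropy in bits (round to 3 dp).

H = −Σ pᵢ log₂ pᵢ.
−0.22·log₂(0.22) = 0.4806
−0.22·log₂(0.22) = 0.4806
−0.22·log₂(0.22) = 0.4806
−0.34·log₂(0.34) = 0.5292
Sum ≈ 1.9709 → 1.971 bits.

1.971 bits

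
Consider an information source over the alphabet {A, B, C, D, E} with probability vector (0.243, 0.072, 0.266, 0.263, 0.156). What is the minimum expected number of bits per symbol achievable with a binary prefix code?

2.228 bits/symbol

Repeatedly combine the two least-probable nodes; the expected code length is the sum of the merged weights.
merge 9/125 + 39/250 → 57/250
merge 57/250 + 243/1000 → 471/1000
merge 263/1000 + 133/500 → 529/1000
merge 471/1000 + 529/1000 → 1
L = 57/250 + 471/1000 + 529/1000 + 1 = 557/250 = 2.228 bits/symbol.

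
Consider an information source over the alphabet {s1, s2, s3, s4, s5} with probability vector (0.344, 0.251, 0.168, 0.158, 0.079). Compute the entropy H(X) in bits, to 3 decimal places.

2.172 bits

H = −Σ pᵢ log₂ pᵢ.
−0.344·log₂(0.344) = 0.5296
−0.251·log₂(0.251) = 0.5006
−0.168·log₂(0.168) = 0.4323
−0.158·log₂(0.158) = 0.4206
−0.079·log₂(0.079) = 0.2893
Sum ≈ 2.1724 → 2.172 bits.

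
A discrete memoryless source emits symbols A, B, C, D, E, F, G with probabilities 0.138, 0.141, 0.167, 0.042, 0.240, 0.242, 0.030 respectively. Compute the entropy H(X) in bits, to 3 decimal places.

H = −Σ pᵢ log₂ pᵢ.
−0.138·log₂(0.138) = 0.3943
−0.141·log₂(0.141) = 0.3985
−0.167·log₂(0.167) = 0.4312
−0.042·log₂(0.042) = 0.1921
−0.240·log₂(0.240) = 0.4941
−0.242·log₂(0.242) = 0.4954
−0.030·log₂(0.030) = 0.1518
Sum ≈ 2.5573 → 2.557 bits.

2.557 bits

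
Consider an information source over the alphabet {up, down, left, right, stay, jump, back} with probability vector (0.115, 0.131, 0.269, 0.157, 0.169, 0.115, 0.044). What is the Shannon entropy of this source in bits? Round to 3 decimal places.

2.663 bits

H = −Σ pᵢ log₂ pᵢ.
−0.115·log₂(0.115) = 0.3588
−0.131·log₂(0.131) = 0.3841
−0.269·log₂(0.269) = 0.5096
−0.157·log₂(0.157) = 0.4194
−0.169·log₂(0.169) = 0.4335
−0.115·log₂(0.115) = 0.3588
−0.044·log₂(0.044) = 0.1983
Sum ≈ 2.6625 → 2.663 bits.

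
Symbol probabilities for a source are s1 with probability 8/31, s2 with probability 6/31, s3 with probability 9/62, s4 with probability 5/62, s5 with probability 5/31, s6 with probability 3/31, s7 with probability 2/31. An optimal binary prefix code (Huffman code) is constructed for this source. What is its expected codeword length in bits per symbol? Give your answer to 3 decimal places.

Repeatedly combine the two least-probable nodes; the expected code length is the sum of the merged weights.
merge 2/31 + 5/62 → 9/62
merge 3/31 + 9/62 → 15/62
merge 9/62 + 5/31 → 19/62
merge 6/31 + 15/62 → 27/62
merge 8/31 + 19/62 → 35/62
merge 27/62 + 35/62 → 1
L = 9/62 + 15/62 + 19/62 + 27/62 + 35/62 + 1 = 167/62 ≈ 2.694 bits/symbol.

2.694 bits/symbol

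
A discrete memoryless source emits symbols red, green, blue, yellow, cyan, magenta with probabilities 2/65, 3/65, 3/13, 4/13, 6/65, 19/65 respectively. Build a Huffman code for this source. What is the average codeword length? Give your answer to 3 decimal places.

Repeatedly combine the two least-probable nodes; the expected code length is the sum of the merged weights.
merge 2/65 + 3/65 → 1/13
merge 1/13 + 6/65 → 11/65
merge 11/65 + 3/13 → 2/5
merge 19/65 + 4/13 → 3/5
merge 2/5 + 3/5 → 1
L = 1/13 + 11/65 + 2/5 + 3/5 + 1 = 146/65 ≈ 2.246 bits/symbol.

2.246 bits/symbol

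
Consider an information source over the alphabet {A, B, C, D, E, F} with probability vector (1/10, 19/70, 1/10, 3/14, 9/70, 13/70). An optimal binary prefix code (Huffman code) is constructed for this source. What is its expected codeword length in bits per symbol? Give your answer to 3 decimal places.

Repeatedly combine the two least-probable nodes; the expected code length is the sum of the merged weights.
merge 1/10 + 1/10 → 1/5
merge 9/70 + 13/70 → 11/35
merge 1/5 + 3/14 → 29/70
merge 19/70 + 11/35 → 41/70
merge 29/70 + 41/70 → 1
L = 1/5 + 11/35 + 29/70 + 41/70 + 1 = 88/35 ≈ 2.514 bits/symbol.

2.514 bits/symbol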